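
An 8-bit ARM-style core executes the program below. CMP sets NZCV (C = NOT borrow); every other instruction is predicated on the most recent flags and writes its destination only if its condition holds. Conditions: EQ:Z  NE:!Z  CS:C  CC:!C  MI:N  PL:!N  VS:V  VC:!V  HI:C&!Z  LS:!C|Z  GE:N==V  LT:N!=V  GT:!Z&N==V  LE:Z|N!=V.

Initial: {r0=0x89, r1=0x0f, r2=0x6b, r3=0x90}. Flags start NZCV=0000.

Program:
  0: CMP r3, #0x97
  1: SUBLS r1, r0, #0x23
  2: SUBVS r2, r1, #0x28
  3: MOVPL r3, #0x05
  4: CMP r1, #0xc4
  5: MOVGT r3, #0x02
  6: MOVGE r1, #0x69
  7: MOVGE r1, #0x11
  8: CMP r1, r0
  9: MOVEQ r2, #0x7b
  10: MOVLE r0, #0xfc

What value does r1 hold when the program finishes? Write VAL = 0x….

0: ✓ CMP  NZCV=1000
1: ✓ SUBLS  r1←0x66
2: · SUBVS
3: · MOVPL
4: ✓ CMP  NZCV=1001
5: ✓ MOVGT  r3←0x02
6: ✓ MOVGE  r1←0x69
7: ✓ MOVGE  r1←0x11
8: ✓ CMP  NZCV=1001
9: · MOVEQ
10: · MOVLE

VAL = 0x11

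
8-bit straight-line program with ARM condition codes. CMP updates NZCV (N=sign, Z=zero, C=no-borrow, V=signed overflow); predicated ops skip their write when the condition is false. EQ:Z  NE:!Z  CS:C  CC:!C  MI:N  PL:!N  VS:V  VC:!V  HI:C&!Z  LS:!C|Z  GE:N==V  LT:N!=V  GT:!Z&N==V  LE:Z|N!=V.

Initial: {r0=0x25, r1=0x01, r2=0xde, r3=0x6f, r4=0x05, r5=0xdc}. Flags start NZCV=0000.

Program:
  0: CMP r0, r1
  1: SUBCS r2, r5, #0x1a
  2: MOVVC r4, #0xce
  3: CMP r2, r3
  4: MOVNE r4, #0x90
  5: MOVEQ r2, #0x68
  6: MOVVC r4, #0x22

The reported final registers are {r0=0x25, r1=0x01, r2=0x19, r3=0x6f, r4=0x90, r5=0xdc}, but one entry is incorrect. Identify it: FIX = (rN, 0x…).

[0] flags=0010 → (cmp)
[1] flags=0010 CS?T → r2=0xc2
[2] flags=0010 VC?T → r4=0xce
[3] flags=0011 → (cmp)
[4] flags=0011 NE?T → r4=0x90
[5] flags=0011 EQ?F → skip
[6] flags=0011 VC?F → skip

FIX = (r2, 0xc2)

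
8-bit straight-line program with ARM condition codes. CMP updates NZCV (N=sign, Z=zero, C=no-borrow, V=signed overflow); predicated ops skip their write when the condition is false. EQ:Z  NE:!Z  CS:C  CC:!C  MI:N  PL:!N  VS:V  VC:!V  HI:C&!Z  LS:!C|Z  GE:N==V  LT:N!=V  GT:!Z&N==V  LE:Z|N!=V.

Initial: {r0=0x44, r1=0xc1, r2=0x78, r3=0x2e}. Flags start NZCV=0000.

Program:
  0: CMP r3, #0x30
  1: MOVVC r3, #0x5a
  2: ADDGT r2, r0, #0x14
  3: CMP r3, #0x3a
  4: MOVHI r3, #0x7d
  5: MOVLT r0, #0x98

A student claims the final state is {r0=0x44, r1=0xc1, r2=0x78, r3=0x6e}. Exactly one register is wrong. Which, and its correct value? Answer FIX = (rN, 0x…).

0: ✓ CMP  NZCV=1000
1: ✓ MOVVC  r3←0x5a
2: · ADDGT
3: ✓ CMP  NZCV=0010
4: ✓ MOVHI  r3←0x7d
5: · MOVLT

FIX = (r3, 0x7d)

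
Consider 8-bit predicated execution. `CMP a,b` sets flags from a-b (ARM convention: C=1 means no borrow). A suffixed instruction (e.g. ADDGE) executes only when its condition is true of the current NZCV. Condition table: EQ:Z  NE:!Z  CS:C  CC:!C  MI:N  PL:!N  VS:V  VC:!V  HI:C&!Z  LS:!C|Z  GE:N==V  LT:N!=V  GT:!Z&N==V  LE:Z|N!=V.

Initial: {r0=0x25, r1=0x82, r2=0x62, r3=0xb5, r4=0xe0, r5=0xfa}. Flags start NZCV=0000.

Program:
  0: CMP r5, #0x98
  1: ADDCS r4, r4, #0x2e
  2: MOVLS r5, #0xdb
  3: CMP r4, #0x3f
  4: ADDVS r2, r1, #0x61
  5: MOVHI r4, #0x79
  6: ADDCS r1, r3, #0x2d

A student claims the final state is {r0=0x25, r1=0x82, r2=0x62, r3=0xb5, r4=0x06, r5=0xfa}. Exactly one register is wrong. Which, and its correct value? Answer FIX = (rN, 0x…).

[0] flags=0010 → (cmp)
[1] flags=0010 CS?T → r4=0x0e
[2] flags=0010 LS?F → skip
[3] flags=1000 → (cmp)
[4] flags=1000 VS?F → skip
[5] flags=1000 HI?F → skip
[6] flags=1000 CS?F → skip

FIX = (r4, 0x0e)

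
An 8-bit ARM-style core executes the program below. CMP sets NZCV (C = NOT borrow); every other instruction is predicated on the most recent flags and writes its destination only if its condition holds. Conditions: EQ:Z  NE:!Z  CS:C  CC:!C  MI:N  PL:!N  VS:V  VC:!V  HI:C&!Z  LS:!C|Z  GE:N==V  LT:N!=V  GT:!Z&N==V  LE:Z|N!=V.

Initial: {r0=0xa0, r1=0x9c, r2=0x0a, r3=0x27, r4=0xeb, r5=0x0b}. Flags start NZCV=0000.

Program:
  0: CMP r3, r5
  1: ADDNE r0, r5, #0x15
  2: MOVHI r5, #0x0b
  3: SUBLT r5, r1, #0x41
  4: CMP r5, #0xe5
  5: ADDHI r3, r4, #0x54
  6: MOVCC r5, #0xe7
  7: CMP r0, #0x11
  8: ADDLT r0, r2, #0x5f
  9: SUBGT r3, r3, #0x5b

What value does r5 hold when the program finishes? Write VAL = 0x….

0: ✓ CMP  NZCV=0010
1: ✓ ADDNE  r0←0x20
2: ✓ MOVHI  r5←0x0b
3: · SUBLT
4: ✓ CMP  NZCV=0000
5: · ADDHI
6: ✓ MOVCC  r5←0xe7
7: ✓ CMP  NZCV=0010
8: · ADDLT
9: ✓ SUBGT  r3←0xcc

VAL = 0xe7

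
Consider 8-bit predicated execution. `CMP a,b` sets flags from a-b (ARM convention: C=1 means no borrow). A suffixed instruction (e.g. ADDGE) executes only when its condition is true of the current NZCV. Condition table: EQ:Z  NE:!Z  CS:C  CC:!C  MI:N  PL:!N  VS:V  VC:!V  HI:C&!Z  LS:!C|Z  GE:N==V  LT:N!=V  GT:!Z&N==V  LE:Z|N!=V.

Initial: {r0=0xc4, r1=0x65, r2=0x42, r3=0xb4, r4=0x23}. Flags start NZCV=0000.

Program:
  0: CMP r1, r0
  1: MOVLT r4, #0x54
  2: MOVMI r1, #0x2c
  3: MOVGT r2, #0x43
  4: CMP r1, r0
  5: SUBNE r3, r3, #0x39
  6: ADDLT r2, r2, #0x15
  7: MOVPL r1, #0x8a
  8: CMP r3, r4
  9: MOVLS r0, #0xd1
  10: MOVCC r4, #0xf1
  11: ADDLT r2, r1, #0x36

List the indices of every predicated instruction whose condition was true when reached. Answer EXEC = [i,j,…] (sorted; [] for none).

EXEC = [2,3,5,7]

0: ✓ CMP  NZCV=1001
1: · MOVLT
2: ✓ MOVMI  r1←0x2c
3: ✓ MOVGT  r2←0x43
4: ✓ CMP  NZCV=0000
5: ✓ SUBNE  r3←0x7b
6: · ADDLT
7: ✓ MOVPL  r1←0x8a
8: ✓ CMP  NZCV=0010
9: · MOVLS
10: · MOVCC
11: · ADDLT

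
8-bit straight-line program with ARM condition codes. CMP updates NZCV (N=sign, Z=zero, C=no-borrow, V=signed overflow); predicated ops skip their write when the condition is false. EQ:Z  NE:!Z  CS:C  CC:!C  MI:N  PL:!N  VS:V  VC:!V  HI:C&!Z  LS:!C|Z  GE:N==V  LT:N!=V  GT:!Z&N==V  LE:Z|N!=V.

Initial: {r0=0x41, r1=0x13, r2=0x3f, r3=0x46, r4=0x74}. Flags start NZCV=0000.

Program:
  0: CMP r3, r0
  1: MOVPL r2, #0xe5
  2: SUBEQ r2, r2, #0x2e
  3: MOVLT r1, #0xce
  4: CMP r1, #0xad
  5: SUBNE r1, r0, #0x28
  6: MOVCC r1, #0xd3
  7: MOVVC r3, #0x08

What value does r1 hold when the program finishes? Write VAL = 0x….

[0] flags=0010 → (cmp)
[1] flags=0010 PL?T → r2=0xe5
[2] flags=0010 EQ?F → skip
[3] flags=0010 LT?F → skip
[4] flags=0000 → (cmp)
[5] flags=0000 NE?T → r1=0x19
[6] flags=0000 CC?T → r1=0xd3
[7] flags=0000 VC?T → r3=0x08

VAL = 0xd3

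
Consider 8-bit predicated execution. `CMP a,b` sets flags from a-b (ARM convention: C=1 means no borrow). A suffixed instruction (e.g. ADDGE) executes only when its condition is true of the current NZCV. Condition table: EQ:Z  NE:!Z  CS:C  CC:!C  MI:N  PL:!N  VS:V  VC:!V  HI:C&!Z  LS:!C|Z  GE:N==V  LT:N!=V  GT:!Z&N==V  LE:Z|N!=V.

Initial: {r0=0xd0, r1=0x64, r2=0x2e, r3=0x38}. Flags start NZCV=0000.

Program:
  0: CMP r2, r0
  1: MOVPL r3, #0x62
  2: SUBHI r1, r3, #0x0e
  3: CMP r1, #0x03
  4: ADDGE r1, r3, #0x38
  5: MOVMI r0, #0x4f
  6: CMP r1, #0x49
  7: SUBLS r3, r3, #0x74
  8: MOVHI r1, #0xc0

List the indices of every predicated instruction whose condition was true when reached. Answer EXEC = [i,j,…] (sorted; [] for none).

[0] flags=0000 → (cmp)
[1] flags=0000 PL?T → r3=0x62
[2] flags=0000 HI?F → skip
[3] flags=0010 → (cmp)
[4] flags=0010 GE?T → r1=0x9a
[5] flags=0010 MI?F → skip
[6] flags=0011 → (cmp)
[7] flags=0011 LS?F → skip
[8] flags=0011 HI?T → r1=0xc0

EXEC = [1,4,8]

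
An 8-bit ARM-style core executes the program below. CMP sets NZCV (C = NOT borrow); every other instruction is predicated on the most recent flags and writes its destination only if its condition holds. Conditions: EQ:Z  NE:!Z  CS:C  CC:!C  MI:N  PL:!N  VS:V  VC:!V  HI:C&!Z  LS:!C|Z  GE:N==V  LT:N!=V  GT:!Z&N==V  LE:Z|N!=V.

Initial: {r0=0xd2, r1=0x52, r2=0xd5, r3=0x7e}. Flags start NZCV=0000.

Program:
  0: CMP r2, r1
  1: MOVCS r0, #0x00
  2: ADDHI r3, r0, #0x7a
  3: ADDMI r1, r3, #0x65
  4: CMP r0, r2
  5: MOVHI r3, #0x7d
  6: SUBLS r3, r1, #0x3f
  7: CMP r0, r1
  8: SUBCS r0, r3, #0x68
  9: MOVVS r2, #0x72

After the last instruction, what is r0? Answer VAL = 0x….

VAL = 0x00

0: ✓ CMP  NZCV=1010
1: ✓ MOVCS  r0←0x00
2: ✓ ADDHI  r3←0x7a
3: ✓ ADDMI  r1←0xdf
4: ✓ CMP  NZCV=0000
5: · MOVHI
6: ✓ SUBLS  r3←0xa0
7: ✓ CMP  NZCV=0000
8: · SUBCS
9: · MOVVS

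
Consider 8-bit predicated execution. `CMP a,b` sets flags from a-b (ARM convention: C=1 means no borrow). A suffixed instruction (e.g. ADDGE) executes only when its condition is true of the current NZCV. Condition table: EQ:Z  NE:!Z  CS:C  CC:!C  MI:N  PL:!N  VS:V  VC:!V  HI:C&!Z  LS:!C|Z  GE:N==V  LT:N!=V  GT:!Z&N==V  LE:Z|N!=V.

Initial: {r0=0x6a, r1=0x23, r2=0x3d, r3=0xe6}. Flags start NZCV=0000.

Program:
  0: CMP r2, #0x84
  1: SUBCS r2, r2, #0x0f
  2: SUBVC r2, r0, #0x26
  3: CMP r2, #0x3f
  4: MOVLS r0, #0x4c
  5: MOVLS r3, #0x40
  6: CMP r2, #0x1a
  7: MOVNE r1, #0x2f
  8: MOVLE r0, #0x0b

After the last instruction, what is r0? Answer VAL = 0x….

0: ✓ CMP  NZCV=1001
1: · SUBCS
2: · SUBVC
3: ✓ CMP  NZCV=1000
4: ✓ MOVLS  r0←0x4c
5: ✓ MOVLS  r3←0x40
6: ✓ CMP  NZCV=0010
7: ✓ MOVNE  r1←0x2f
8: · MOVLE

VAL = 0x4c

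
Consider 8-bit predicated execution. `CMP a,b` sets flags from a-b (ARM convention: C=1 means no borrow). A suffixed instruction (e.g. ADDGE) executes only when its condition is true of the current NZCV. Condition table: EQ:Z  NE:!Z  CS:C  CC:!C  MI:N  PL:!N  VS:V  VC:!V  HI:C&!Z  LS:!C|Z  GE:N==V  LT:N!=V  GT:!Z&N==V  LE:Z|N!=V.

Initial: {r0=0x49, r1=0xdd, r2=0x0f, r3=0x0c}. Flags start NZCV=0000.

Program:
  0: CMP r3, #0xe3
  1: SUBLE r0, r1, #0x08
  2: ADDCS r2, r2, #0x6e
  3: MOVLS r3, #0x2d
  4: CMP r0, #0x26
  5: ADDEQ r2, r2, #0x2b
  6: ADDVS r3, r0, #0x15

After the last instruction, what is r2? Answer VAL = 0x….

[0] flags=0000 → (cmp)
[1] flags=0000 LE?F → skip
[2] flags=0000 CS?F → skip
[3] flags=0000 LS?T → r3=0x2d
[4] flags=0010 → (cmp)
[5] flags=0010 EQ?F → skip
[6] flags=0010 VS?F → skip

VAL = 0x0f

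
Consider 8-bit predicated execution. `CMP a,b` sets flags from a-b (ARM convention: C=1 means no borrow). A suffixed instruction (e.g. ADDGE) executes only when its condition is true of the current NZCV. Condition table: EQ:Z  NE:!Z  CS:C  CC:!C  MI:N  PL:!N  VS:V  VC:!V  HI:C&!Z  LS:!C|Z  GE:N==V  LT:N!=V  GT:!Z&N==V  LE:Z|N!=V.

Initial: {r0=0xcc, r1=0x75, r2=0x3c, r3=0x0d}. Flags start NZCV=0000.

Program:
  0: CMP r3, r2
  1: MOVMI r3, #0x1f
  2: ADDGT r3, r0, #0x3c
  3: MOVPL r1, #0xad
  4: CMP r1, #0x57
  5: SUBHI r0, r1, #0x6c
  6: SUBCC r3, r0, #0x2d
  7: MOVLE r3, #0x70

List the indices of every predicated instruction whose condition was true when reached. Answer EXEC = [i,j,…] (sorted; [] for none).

[0] flags=1000 → (cmp)
[1] flags=1000 MI?T → r3=0x1f
[2] flags=1000 GT?F → skip
[3] flags=1000 PL?F → skip
[4] flags=0010 → (cmp)
[5] flags=0010 HI?T → r0=0x09
[6] flags=0010 CC?F → skip
[7] flags=0010 LE?F → skip

EXEC = [1,5]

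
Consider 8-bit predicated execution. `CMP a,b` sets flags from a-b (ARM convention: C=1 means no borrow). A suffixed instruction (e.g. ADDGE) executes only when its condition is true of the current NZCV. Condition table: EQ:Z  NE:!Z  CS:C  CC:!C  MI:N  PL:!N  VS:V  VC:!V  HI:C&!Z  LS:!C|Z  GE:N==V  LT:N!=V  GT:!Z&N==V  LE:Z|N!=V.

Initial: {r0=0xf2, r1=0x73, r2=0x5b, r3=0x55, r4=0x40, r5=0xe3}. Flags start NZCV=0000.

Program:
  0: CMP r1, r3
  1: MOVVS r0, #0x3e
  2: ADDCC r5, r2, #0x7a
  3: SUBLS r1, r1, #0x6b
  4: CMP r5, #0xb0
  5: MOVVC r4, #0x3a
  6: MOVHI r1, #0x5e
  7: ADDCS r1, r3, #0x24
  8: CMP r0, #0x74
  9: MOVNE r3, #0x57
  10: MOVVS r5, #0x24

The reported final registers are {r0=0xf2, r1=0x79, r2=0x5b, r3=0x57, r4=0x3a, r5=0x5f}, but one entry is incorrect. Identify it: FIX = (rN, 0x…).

[0] flags=0010 → (cmp)
[1] flags=0010 VS?F → skip
[2] flags=0010 CC?F → skip
[3] flags=0010 LS?F → skip
[4] flags=0010 → (cmp)
[5] flags=0010 VC?T → r4=0x3a
[6] flags=0010 HI?T → r1=0x5e
[7] flags=0010 CS?T → r1=0x79
[8] flags=0011 → (cmp)
[9] flags=0011 NE?T → r3=0x57
[10] flags=0011 VS?T → r5=0x24

FIX = (r5, 0x24)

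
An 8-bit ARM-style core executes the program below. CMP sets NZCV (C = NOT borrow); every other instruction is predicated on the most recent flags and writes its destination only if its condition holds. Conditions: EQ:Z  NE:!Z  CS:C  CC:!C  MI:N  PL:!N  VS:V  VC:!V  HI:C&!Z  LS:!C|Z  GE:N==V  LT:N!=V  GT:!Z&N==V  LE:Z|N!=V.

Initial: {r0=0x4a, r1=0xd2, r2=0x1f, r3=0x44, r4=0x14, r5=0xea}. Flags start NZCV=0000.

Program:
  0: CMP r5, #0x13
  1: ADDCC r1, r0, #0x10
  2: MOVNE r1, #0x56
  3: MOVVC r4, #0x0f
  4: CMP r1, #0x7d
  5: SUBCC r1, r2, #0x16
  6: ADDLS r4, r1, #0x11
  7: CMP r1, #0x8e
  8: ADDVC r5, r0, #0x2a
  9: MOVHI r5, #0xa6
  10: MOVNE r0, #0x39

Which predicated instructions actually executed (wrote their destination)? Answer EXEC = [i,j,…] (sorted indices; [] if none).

EXEC = [2,3,5,6,8,10]

[0] flags=1010 → (cmp)
[1] flags=1010 CC?F → skip
[2] flags=1010 NE?T → r1=0x56
[3] flags=1010 VC?T → r4=0x0f
[4] flags=1000 → (cmp)
[5] flags=1000 CC?T → r1=0x09
[6] flags=1000 LS?T → r4=0x1a
[7] flags=0000 → (cmp)
[8] flags=0000 VC?T → r5=0x74
[9] flags=0000 HI?F → skip
[10] flags=0000 NE?T → r0=0x39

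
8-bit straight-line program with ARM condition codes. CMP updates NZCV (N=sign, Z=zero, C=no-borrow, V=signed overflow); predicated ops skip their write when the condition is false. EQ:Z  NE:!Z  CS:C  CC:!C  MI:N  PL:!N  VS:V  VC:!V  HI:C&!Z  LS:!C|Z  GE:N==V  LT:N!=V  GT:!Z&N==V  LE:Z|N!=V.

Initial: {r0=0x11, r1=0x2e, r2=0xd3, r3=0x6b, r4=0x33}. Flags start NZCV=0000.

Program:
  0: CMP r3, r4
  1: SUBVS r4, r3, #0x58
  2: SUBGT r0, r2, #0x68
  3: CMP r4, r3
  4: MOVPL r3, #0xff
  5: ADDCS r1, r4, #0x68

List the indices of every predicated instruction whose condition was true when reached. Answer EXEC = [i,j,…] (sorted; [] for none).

0: ✓ CMP  NZCV=0010
1: · SUBVS
2: ✓ SUBGT  r0←0x6b
3: ✓ CMP  NZCV=1000
4: · MOVPL
5: · ADDCS

EXEC = [2]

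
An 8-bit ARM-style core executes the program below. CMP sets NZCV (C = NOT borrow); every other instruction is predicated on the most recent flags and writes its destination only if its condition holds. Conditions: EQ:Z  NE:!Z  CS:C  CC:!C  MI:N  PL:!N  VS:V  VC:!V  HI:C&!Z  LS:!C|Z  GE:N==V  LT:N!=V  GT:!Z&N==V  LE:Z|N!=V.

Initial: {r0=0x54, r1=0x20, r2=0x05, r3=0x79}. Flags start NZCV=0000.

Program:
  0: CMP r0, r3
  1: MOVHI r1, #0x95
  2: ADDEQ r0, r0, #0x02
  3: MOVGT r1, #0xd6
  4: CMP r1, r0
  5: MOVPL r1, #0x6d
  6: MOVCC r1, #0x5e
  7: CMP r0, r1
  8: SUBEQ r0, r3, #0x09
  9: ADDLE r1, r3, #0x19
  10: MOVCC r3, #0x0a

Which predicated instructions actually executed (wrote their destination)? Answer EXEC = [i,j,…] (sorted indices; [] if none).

0: ✓ CMP  NZCV=1000
1: · MOVHI
2: · ADDEQ
3: · MOVGT
4: ✓ CMP  NZCV=1000
5: · MOVPL
6: ✓ MOVCC  r1←0x5e
7: ✓ CMP  NZCV=1000
8: · SUBEQ
9: ✓ ADDLE  r1←0x92
10: ✓ MOVCC  r3←0x0a

EXEC = [6,9,10]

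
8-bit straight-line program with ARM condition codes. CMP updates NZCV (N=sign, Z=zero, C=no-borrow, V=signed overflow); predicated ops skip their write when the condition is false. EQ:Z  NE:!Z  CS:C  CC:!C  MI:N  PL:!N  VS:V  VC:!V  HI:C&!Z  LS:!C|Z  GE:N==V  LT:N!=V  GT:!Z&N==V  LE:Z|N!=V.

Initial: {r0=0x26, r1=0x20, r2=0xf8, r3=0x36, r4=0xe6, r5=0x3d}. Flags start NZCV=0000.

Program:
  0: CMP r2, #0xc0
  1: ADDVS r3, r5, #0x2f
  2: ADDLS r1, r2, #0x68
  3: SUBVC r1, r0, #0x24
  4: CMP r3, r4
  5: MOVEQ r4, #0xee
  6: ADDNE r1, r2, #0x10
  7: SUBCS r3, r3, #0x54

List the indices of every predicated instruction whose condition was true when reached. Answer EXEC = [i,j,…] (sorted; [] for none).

EXEC = [3,6]

0: ✓ CMP  NZCV=0010
1: · ADDVS
2: · ADDLS
3: ✓ SUBVC  r1←0x02
4: ✓ CMP  NZCV=0000
5: · MOVEQ
6: ✓ ADDNE  r1←0x08
7: · SUBCS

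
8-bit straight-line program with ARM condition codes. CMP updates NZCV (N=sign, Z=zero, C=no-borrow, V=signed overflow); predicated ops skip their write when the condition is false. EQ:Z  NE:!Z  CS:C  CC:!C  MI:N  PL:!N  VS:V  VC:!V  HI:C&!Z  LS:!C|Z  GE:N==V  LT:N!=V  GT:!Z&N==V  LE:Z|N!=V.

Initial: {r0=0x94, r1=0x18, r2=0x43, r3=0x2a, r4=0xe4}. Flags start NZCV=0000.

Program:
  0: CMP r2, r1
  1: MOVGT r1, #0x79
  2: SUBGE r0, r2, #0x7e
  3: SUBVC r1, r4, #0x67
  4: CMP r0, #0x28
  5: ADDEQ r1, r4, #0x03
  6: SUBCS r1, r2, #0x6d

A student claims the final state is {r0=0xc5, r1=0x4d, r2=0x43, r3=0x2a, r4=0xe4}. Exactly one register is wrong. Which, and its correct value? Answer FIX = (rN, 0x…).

FIX = (r1, 0xd6)

[0] flags=0010 → (cmp)
[1] flags=0010 GT?T → r1=0x79
[2] flags=0010 GE?T → r0=0xc5
[3] flags=0010 VC?T → r1=0x7d
[4] flags=1010 → (cmp)
[5] flags=1010 EQ?F → skip
[6] flags=1010 CS?T → r1=0xd6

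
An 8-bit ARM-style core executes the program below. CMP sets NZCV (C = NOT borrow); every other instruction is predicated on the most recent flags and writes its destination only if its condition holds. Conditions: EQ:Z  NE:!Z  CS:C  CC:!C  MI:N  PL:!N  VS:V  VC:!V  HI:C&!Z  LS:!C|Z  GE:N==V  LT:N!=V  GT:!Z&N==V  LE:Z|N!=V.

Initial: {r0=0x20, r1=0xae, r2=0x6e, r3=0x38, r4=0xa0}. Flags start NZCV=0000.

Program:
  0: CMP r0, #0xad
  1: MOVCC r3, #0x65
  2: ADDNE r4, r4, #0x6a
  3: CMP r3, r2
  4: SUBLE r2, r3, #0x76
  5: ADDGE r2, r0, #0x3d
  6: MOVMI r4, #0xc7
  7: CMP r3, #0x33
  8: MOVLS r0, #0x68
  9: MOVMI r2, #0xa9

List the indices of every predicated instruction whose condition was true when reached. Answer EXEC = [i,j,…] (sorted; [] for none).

EXEC = [1,2,4,6]

[0] flags=0000 → (cmp)
[1] flags=0000 CC?T → r3=0x65
[2] flags=0000 NE?T → r4=0x0a
[3] flags=1000 → (cmp)
[4] flags=1000 LE?T → r2=0xef
[5] flags=1000 GE?F → skip
[6] flags=1000 MI?T → r4=0xc7
[7] flags=0010 → (cmp)
[8] flags=0010 LS?F → skip
[9] flags=0010 MI?F → skip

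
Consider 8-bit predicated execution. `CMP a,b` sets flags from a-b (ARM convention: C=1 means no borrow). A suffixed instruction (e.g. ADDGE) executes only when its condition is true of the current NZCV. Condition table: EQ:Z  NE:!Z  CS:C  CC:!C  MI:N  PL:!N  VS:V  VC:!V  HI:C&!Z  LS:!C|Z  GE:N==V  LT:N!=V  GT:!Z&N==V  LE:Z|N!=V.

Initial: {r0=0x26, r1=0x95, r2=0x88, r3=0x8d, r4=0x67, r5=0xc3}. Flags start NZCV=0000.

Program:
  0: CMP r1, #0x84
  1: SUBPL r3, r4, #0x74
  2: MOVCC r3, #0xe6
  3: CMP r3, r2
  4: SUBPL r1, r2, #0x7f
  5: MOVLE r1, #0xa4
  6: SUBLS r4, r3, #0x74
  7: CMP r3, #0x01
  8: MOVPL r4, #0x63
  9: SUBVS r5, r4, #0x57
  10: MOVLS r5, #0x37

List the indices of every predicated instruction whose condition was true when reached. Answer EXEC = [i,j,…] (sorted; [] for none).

EXEC = [1,4]

[0] flags=0010 → (cmp)
[1] flags=0010 PL?T → r3=0xf3
[2] flags=0010 CC?F → skip
[3] flags=0010 → (cmp)
[4] flags=0010 PL?T → r1=0x09
[5] flags=0010 LE?F → skip
[6] flags=0010 LS?F → skip
[7] flags=1010 → (cmp)
[8] flags=1010 PL?F → skip
[9] flags=1010 VS?F → skip
[10] flags=1010 LS?F → skip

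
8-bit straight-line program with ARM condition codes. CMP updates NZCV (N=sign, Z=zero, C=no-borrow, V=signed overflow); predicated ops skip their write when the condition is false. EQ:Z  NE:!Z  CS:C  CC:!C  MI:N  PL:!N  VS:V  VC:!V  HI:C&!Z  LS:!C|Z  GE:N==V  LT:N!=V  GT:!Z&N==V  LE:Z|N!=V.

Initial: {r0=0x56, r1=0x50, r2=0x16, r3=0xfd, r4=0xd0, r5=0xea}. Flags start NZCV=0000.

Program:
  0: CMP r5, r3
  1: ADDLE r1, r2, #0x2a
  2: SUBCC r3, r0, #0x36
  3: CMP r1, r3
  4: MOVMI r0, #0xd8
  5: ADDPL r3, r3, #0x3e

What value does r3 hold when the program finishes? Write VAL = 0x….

[0] flags=1000 → (cmp)
[1] flags=1000 LE?T → r1=0x40
[2] flags=1000 CC?T → r3=0x20
[3] flags=0010 → (cmp)
[4] flags=0010 MI?F → skip
[5] flags=0010 PL?T → r3=0x5e

VAL = 0x5e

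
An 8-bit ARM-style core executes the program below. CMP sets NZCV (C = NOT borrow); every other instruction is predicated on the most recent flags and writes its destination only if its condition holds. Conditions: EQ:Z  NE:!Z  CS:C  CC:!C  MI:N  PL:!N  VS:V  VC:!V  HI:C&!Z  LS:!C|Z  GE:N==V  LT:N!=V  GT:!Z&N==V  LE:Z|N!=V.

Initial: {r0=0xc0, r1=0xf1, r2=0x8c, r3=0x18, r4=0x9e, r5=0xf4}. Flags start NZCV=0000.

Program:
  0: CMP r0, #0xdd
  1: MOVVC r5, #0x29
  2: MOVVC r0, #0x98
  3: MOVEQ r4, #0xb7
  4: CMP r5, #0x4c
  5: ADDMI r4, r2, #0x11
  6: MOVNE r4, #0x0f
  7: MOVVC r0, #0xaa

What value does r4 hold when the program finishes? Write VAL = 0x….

VAL = 0x0f

0: ✓ CMP  NZCV=1000
1: ✓ MOVVC  r5←0x29
2: ✓ MOVVC  r0←0x98
3: · MOVEQ
4: ✓ CMP  NZCV=1000
5: ✓ ADDMI  r4←0x9d
6: ✓ MOVNE  r4←0x0f
7: ✓ MOVVC  r0←0xaa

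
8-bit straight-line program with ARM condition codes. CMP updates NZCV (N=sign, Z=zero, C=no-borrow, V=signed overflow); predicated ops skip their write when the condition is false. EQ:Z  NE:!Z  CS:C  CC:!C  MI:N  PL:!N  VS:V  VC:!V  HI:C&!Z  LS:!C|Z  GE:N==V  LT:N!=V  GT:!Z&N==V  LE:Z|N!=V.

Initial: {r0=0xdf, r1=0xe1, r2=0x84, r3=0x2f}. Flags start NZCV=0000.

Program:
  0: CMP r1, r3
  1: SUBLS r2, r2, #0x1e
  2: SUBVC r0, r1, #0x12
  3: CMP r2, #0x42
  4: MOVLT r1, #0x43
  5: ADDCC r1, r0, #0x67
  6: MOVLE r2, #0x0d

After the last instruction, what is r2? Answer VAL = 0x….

[0] flags=1010 → (cmp)
[1] flags=1010 LS?F → skip
[2] flags=1010 VC?T → r0=0xcf
[3] flags=0011 → (cmp)
[4] flags=0011 LT?T → r1=0x43
[5] flags=0011 CC?F → skip
[6] flags=0011 LE?T → r2=0x0d

VAL = 0x0d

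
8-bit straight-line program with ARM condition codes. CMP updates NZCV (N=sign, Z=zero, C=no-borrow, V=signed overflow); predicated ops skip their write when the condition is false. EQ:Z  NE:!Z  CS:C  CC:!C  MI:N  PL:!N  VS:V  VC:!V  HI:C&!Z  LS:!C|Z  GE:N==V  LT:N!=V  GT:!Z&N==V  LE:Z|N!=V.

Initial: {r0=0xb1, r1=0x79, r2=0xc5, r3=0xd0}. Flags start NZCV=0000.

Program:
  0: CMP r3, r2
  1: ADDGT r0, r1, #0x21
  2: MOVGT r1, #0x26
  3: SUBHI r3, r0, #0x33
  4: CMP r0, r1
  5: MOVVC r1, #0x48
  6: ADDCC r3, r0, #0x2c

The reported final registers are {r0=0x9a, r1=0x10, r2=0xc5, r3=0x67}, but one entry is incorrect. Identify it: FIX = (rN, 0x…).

FIX = (r1, 0x26)

0: ✓ CMP  NZCV=0010
1: ✓ ADDGT  r0←0x9a
2: ✓ MOVGT  r1←0x26
3: ✓ SUBHI  r3←0x67
4: ✓ CMP  NZCV=0011
5: · MOVVC
6: · ADDCC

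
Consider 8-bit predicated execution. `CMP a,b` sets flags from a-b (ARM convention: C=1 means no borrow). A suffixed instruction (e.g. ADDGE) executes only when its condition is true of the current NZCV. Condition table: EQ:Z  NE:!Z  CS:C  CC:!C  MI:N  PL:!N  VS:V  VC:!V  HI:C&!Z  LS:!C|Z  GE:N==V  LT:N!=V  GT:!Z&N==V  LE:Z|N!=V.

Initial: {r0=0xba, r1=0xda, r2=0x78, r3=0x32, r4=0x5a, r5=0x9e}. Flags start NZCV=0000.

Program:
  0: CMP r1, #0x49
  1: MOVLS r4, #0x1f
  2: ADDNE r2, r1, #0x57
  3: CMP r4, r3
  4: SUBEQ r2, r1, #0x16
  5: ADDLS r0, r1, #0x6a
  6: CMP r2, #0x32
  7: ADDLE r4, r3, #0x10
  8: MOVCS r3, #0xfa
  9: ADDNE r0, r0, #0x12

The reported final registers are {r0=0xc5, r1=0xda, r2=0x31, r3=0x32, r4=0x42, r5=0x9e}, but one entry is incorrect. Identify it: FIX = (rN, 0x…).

FIX = (r0, 0xcc)

0: ✓ CMP  NZCV=1010
1: · MOVLS
2: ✓ ADDNE  r2←0x31
3: ✓ CMP  NZCV=0010
4: · SUBEQ
5: · ADDLS
6: ✓ CMP  NZCV=1000
7: ✓ ADDLE  r4←0x42
8: · MOVCS
9: ✓ ADDNE  r0←0xcc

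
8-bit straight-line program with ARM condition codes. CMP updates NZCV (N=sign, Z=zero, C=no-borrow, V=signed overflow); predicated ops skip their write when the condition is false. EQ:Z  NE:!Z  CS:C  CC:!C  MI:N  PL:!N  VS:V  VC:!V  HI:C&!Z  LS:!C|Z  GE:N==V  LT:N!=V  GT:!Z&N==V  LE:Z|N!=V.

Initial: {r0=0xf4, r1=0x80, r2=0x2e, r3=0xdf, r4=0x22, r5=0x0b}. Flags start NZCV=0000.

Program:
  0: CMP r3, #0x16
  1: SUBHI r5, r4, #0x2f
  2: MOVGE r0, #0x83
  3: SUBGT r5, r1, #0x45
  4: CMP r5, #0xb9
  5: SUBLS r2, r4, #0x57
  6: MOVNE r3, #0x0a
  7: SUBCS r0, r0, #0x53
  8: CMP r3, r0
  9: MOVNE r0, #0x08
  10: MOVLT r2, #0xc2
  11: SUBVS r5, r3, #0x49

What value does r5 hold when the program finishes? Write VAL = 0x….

0: ✓ CMP  NZCV=1010
1: ✓ SUBHI  r5←0xf3
2: · MOVGE
3: · SUBGT
4: ✓ CMP  NZCV=0010
5: · SUBLS
6: ✓ MOVNE  r3←0x0a
7: ✓ SUBCS  r0←0xa1
8: ✓ CMP  NZCV=0000
9: ✓ MOVNE  r0←0x08
10: · MOVLT
11: · SUBVS

VAL = 0xf3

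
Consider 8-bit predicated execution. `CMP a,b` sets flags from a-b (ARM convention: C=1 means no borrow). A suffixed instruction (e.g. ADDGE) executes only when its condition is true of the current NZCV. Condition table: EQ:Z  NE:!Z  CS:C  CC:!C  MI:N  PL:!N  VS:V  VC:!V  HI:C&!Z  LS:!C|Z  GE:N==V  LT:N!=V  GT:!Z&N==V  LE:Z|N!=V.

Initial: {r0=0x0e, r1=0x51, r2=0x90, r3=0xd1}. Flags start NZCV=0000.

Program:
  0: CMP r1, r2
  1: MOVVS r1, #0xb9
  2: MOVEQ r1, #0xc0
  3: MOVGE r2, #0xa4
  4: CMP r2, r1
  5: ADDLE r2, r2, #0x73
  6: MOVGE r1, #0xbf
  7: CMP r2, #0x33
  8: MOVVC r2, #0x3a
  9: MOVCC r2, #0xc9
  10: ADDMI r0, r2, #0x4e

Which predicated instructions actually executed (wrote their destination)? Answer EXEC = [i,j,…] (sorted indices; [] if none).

EXEC = [1,3,5,8,9,10]

[0] flags=1001 → (cmp)
[1] flags=1001 VS?T → r1=0xb9
[2] flags=1001 EQ?F → skip
[3] flags=1001 GE?T → r2=0xa4
[4] flags=1000 → (cmp)
[5] flags=1000 LE?T → r2=0x17
[6] flags=1000 GE?F → skip
[7] flags=1000 → (cmp)
[8] flags=1000 VC?T → r2=0x3a
[9] flags=1000 CC?T → r2=0xc9
[10] flags=1000 MI?T → r0=0x17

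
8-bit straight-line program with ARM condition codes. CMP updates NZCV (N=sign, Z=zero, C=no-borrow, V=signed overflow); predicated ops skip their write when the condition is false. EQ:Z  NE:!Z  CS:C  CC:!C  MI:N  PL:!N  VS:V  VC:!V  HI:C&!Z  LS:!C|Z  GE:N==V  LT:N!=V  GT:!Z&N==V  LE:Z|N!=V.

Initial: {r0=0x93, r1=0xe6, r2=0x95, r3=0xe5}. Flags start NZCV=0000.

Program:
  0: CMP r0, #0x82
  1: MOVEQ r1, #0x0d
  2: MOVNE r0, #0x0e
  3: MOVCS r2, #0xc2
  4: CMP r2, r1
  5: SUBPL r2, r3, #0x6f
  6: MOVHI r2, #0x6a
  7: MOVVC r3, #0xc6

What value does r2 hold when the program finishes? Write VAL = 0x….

[0] flags=0010 → (cmp)
[1] flags=0010 EQ?F → skip
[2] flags=0010 NE?T → r0=0x0e
[3] flags=0010 CS?T → r2=0xc2
[4] flags=1000 → (cmp)
[5] flags=1000 PL?F → skip
[6] flags=1000 HI?F → skip
[7] flags=1000 VC?T → r3=0xc6

VAL = 0xc2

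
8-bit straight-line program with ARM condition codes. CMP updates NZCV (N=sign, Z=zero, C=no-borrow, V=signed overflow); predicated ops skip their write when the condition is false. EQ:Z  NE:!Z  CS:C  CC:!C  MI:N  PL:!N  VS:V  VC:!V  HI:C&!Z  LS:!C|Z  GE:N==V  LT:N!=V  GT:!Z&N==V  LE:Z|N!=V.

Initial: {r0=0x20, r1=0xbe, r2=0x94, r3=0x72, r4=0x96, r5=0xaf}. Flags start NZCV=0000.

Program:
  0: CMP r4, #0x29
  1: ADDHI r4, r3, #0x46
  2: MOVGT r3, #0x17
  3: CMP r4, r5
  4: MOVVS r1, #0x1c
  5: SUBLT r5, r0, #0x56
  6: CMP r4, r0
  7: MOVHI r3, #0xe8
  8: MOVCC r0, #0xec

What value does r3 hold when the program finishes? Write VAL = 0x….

VAL = 0xe8

0: ✓ CMP  NZCV=0011
1: ✓ ADDHI  r4←0xb8
2: · MOVGT
3: ✓ CMP  NZCV=0010
4: · MOVVS
5: · SUBLT
6: ✓ CMP  NZCV=1010
7: ✓ MOVHI  r3←0xe8
8: · MOVCC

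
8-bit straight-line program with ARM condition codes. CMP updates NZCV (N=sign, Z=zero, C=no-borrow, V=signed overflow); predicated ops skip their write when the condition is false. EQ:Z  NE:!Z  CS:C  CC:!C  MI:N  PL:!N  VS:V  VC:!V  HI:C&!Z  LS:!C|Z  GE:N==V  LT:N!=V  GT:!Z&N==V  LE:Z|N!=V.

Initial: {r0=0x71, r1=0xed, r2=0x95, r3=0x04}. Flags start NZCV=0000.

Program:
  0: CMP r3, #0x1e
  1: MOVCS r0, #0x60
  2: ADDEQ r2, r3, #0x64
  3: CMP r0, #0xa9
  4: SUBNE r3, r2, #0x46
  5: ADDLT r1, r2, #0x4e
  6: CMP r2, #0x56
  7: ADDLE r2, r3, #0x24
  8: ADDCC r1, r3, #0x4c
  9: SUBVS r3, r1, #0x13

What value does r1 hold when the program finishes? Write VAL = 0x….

VAL = 0xed

[0] flags=1000 → (cmp)
[1] flags=1000 CS?F → skip
[2] flags=1000 EQ?F → skip
[3] flags=1001 → (cmp)
[4] flags=1001 NE?T → r3=0x4f
[5] flags=1001 LT?F → skip
[6] flags=0011 → (cmp)
[7] flags=0011 LE?T → r2=0x73
[8] flags=0011 CC?F → skip
[9] flags=0011 VS?T → r3=0xda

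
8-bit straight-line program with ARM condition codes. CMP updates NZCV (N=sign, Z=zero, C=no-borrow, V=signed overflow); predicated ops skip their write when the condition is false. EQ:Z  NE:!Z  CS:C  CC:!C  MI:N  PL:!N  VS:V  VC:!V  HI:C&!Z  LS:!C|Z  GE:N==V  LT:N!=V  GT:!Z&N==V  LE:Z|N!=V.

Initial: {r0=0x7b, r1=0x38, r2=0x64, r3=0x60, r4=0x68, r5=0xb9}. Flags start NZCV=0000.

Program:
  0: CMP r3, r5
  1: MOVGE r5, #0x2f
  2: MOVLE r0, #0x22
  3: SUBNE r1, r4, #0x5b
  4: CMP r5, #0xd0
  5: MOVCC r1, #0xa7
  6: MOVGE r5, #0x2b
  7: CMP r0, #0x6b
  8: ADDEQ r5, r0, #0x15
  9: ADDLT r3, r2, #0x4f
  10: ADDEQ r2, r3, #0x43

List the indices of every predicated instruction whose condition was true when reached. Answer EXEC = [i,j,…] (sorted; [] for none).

0: ✓ CMP  NZCV=1001
1: ✓ MOVGE  r5←0x2f
2: · MOVLE
3: ✓ SUBNE  r1←0x0d
4: ✓ CMP  NZCV=0000
5: ✓ MOVCC  r1←0xa7
6: ✓ MOVGE  r5←0x2b
7: ✓ CMP  NZCV=0010
8: · ADDEQ
9: · ADDLT
10: · ADDEQ

EXEC = [1,3,5,6]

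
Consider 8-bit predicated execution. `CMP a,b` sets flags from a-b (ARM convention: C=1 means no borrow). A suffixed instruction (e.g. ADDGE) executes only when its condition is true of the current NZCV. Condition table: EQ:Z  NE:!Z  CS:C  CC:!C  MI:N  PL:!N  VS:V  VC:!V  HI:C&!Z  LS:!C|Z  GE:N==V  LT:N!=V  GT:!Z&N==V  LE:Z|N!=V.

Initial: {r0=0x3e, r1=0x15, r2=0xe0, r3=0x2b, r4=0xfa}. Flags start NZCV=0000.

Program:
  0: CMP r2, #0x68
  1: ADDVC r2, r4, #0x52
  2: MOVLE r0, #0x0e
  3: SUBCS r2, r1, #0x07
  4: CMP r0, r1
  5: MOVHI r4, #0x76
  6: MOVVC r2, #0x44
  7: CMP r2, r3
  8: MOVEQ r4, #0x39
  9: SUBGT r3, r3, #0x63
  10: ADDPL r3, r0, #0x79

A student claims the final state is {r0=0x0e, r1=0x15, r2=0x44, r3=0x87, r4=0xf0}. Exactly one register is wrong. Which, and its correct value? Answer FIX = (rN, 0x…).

0: ✓ CMP  NZCV=0011
1: · ADDVC
2: ✓ MOVLE  r0←0x0e
3: ✓ SUBCS  r2←0x0e
4: ✓ CMP  NZCV=1000
5: · MOVHI
6: ✓ MOVVC  r2←0x44
7: ✓ CMP  NZCV=0010
8: · MOVEQ
9: ✓ SUBGT  r3←0xc8
10: ✓ ADDPL  r3←0x87

FIX = (r4, 0xfa)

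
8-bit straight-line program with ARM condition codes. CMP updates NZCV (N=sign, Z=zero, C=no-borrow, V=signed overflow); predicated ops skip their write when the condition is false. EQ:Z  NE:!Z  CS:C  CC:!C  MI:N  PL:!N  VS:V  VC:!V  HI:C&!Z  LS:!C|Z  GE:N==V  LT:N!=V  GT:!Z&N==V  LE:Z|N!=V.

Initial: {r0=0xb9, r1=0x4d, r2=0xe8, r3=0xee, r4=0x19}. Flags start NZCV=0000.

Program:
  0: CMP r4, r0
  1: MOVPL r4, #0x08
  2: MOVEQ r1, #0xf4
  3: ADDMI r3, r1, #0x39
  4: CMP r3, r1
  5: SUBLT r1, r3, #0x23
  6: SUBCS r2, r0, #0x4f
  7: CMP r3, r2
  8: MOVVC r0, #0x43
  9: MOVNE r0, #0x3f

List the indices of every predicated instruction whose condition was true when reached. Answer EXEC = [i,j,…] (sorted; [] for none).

EXEC = [1,5,6,8,9]

[0] flags=0000 → (cmp)
[1] flags=0000 PL?T → r4=0x08
[2] flags=0000 EQ?F → skip
[3] flags=0000 MI?F → skip
[4] flags=1010 → (cmp)
[5] flags=1010 LT?T → r1=0xcb
[6] flags=1010 CS?T → r2=0x6a
[7] flags=1010 → (cmp)
[8] flags=1010 VC?T → r0=0x43
[9] flags=1010 NE?T → r0=0x3f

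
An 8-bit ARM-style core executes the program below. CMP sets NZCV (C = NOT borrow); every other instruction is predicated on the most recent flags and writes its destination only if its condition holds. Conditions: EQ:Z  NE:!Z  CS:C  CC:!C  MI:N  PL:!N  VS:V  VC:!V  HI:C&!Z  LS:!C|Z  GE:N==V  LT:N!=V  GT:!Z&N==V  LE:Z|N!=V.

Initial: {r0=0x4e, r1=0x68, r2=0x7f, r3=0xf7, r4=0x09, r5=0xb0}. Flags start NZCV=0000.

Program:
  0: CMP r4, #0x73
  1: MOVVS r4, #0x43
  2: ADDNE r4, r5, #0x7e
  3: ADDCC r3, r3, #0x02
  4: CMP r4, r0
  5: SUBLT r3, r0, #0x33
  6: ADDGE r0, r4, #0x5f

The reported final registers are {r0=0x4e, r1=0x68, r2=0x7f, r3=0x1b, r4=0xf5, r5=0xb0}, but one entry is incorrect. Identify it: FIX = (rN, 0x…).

FIX = (r4, 0x2e)

0: ✓ CMP  NZCV=1000
1: · MOVVS
2: ✓ ADDNE  r4←0x2e
3: ✓ ADDCC  r3←0xf9
4: ✓ CMP  NZCV=1000
5: ✓ SUBLT  r3←0x1b
6: · ADDGE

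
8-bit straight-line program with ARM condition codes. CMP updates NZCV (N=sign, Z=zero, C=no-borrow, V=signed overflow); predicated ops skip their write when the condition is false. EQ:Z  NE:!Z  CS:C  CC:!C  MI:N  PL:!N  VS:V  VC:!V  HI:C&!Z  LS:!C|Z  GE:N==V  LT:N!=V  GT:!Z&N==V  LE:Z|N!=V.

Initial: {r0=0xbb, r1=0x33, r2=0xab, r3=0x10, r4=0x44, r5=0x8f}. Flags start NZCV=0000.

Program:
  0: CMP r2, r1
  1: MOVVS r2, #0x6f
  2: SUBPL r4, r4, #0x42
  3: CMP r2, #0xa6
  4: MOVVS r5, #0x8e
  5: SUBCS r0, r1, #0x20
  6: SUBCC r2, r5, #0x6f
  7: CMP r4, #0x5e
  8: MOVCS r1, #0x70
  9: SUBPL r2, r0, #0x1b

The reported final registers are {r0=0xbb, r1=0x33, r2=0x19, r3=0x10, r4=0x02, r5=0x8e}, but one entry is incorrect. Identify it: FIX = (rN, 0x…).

FIX = (r2, 0x1f)

[0] flags=0011 → (cmp)
[1] flags=0011 VS?T → r2=0x6f
[2] flags=0011 PL?T → r4=0x02
[3] flags=1001 → (cmp)
[4] flags=1001 VS?T → r5=0x8e
[5] flags=1001 CS?F → skip
[6] flags=1001 CC?T → r2=0x1f
[7] flags=1000 → (cmp)
[8] flags=1000 CS?F → skip
[9] flags=1000 PL?F → skip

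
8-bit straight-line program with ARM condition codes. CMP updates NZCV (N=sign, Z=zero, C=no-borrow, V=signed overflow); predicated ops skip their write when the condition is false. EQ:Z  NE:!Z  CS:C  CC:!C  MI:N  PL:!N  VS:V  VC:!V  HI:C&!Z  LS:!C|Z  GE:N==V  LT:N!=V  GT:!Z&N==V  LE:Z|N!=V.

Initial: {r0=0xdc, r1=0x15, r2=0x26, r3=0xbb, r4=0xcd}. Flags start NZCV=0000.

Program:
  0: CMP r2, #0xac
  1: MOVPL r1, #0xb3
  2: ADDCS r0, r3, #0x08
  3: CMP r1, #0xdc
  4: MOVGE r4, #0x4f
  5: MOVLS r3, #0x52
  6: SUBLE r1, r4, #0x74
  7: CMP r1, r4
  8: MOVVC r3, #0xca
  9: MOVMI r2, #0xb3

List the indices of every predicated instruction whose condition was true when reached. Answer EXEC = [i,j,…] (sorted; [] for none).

[0] flags=0000 → (cmp)
[1] flags=0000 PL?T → r1=0xb3
[2] flags=0000 CS?F → skip
[3] flags=1000 → (cmp)
[4] flags=1000 GE?F → skip
[5] flags=1000 LS?T → r3=0x52
[6] flags=1000 LE?T → r1=0x59
[7] flags=1001 → (cmp)
[8] flags=1001 VC?F → skip
[9] flags=1001 MI?T → r2=0xb3

EXEC = [1,5,6,9]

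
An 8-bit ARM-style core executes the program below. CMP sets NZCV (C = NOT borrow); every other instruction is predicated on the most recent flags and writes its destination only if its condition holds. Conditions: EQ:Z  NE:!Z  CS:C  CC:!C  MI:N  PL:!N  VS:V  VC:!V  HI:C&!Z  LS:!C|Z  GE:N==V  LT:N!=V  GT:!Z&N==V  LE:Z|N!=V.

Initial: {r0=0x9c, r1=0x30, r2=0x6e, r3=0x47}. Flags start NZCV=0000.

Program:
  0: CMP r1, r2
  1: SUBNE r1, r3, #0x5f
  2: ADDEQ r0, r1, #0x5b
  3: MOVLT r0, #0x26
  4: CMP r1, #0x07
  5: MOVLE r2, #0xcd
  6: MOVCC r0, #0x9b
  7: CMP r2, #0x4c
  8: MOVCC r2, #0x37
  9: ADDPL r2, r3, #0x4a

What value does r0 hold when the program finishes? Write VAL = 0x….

0: ✓ CMP  NZCV=1000
1: ✓ SUBNE  r1←0xe8
2: · ADDEQ
3: ✓ MOVLT  r0←0x26
4: ✓ CMP  NZCV=1010
5: ✓ MOVLE  r2←0xcd
6: · MOVCC
7: ✓ CMP  NZCV=1010
8: · MOVCC
9: · ADDPL

VAL = 0x26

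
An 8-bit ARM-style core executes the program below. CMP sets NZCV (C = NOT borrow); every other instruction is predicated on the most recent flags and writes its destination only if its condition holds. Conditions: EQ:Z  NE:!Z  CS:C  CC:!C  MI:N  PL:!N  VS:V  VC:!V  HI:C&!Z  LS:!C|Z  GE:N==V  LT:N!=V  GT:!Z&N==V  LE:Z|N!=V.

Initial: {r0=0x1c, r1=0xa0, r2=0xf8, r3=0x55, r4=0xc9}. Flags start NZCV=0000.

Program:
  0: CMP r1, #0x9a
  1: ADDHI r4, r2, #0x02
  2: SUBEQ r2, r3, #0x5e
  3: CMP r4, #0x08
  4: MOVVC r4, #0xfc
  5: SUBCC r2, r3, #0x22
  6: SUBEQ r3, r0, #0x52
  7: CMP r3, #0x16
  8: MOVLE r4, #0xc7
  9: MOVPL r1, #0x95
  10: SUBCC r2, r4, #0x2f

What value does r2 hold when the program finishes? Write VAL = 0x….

0: ✓ CMP  NZCV=0010
1: ✓ ADDHI  r4←0xfa
2: · SUBEQ
3: ✓ CMP  NZCV=1010
4: ✓ MOVVC  r4←0xfc
5: · SUBCC
6: · SUBEQ
7: ✓ CMP  NZCV=0010
8: · MOVLE
9: ✓ MOVPL  r1←0x95
10: · SUBCC

VAL = 0xf8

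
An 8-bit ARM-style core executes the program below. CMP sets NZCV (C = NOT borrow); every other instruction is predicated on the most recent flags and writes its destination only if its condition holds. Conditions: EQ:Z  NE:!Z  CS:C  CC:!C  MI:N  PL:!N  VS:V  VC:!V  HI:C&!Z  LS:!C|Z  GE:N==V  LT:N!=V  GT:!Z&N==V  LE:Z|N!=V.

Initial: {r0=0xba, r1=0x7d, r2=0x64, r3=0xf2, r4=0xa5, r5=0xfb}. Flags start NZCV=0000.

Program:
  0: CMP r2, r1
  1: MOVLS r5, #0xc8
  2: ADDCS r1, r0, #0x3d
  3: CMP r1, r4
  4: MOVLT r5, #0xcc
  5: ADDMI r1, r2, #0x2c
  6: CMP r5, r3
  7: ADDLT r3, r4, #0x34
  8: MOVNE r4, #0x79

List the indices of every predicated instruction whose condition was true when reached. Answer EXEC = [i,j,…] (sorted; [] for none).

EXEC = [1,5,7,8]

0: ✓ CMP  NZCV=1000
1: ✓ MOVLS  r5←0xc8
2: · ADDCS
3: ✓ CMP  NZCV=1001
4: · MOVLT
5: ✓ ADDMI  r1←0x90
6: ✓ CMP  NZCV=1000
7: ✓ ADDLT  r3←0xd9
8: ✓ MOVNE  r4←0x79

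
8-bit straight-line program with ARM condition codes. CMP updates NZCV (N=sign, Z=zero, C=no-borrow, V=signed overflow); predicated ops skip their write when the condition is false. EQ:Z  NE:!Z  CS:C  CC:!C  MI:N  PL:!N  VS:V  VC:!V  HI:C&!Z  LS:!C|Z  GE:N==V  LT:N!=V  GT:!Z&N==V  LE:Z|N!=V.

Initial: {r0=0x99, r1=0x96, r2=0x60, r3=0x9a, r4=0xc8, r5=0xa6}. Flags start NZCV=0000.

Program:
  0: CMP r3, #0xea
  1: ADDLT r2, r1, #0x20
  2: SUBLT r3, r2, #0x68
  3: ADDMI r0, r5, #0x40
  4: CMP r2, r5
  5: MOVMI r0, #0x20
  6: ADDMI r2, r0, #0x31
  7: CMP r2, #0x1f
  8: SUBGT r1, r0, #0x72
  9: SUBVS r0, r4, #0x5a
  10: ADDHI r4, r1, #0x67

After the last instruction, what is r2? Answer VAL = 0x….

VAL = 0xb6

0: ✓ CMP  NZCV=1000
1: ✓ ADDLT  r2←0xb6
2: ✓ SUBLT  r3←0x4e
3: ✓ ADDMI  r0←0xe6
4: ✓ CMP  NZCV=0010
5: · MOVMI
6: · ADDMI
7: ✓ CMP  NZCV=1010
8: · SUBGT
9: · SUBVS
10: ✓ ADDHI  r4←0xfd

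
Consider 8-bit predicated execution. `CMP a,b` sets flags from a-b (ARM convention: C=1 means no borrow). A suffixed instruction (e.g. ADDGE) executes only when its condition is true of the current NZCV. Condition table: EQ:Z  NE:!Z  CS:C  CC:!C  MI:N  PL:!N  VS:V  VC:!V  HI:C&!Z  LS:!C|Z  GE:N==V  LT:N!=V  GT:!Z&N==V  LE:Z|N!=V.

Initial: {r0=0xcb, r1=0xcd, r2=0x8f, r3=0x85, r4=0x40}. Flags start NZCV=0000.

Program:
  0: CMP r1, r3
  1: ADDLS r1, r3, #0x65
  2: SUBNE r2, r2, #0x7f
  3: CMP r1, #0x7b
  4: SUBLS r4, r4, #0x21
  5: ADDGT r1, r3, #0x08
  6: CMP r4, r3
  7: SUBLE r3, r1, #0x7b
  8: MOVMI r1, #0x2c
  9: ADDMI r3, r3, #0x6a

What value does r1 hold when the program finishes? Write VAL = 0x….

VAL = 0x2c

0: ✓ CMP  NZCV=0010
1: · ADDLS
2: ✓ SUBNE  r2←0x10
3: ✓ CMP  NZCV=0011
4: · SUBLS
5: · ADDGT
6: ✓ CMP  NZCV=1001
7: · SUBLE
8: ✓ MOVMI  r1←0x2c
9: ✓ ADDMI  r3←0xef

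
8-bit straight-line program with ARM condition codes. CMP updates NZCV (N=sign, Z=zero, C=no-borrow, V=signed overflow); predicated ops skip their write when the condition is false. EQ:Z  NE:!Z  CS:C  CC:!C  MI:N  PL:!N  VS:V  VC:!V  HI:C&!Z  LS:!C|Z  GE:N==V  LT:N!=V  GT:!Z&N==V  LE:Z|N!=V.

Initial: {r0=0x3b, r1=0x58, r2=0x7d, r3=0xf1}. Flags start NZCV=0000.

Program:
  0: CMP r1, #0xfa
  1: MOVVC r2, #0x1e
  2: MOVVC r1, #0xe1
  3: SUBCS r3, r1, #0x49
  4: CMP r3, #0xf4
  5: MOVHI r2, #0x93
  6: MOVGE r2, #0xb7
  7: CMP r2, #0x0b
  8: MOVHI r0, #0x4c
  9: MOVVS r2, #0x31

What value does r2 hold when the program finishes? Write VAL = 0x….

VAL = 0x1e

[0] flags=0000 → (cmp)
[1] flags=0000 VC?T → r2=0x1e
[2] flags=0000 VC?T → r1=0xe1
[3] flags=0000 CS?F → skip
[4] flags=1000 → (cmp)
[5] flags=1000 HI?F → skip
[6] flags=1000 GE?F → skip
[7] flags=0010 → (cmp)
[8] flags=0010 HI?T → r0=0x4c
[9] flags=0010 VS?F → skip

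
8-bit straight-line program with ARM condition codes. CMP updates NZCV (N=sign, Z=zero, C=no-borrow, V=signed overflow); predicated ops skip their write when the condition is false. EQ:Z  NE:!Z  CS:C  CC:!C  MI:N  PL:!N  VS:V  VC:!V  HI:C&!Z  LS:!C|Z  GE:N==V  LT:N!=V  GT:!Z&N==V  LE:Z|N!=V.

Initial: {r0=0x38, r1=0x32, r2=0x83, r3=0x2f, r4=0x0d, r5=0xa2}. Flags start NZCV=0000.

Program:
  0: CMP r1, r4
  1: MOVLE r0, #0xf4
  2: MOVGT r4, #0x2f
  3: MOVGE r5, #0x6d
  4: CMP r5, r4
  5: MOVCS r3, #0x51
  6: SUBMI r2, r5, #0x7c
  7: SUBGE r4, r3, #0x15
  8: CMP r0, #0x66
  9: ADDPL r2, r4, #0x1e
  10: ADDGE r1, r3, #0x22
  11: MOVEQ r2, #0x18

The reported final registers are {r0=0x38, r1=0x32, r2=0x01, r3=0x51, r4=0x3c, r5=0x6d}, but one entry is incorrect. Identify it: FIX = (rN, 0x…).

FIX = (r2, 0x83)

[0] flags=0010 → (cmp)
[1] flags=0010 LE?F → skip
[2] flags=0010 GT?T → r4=0x2f
[3] flags=0010 GE?T → r5=0x6d
[4] flags=0010 → (cmp)
[5] flags=0010 CS?T → r3=0x51
[6] flags=0010 MI?F → skip
[7] flags=0010 GE?T → r4=0x3c
[8] flags=1000 → (cmp)
[9] flags=1000 PL?F → skip
[10] flags=1000 GE?F → skip
[11] flags=1000 EQ?F → skip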